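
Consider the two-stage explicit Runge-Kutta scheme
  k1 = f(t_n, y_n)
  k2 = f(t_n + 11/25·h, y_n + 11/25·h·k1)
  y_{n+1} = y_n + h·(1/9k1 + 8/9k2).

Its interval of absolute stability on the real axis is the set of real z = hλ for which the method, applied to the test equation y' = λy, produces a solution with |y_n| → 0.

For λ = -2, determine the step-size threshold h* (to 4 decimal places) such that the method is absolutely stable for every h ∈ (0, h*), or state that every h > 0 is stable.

(-2.5568,0); λ=-2 ⇒ h* = (225/88)/2 = 1.2784.

Test eqn y'=λy, z=hλ:
  k1=λy_n ⇒ h·k1=z·y_n;  k2=λ(1+11/25z)y_n ⇒ h·k2=z(1+11/25z)y_n
  y_{n+1}/y_n = 1 + 1/9z + 8/9z(1+11/25z) = 1 + z + 88/225z²
  so R(z) = 1 + z + 88/225z².

Solve |R(x)|<1 on ℝ⁻.
x=-1.45: |R|=0.3723
R=1: x+88/225x²=0 ⇒ x=−225/88=-2.5568; min R=1−1/(4·88/225)=0.3608>−1
Confirm numerically:
  x=-2.232: |R|=0.71645 <1
  x=-1.752: |R|=0.44852 <1
  x=-1.209: |R|=0.36268 <1
  x=-3.140: |R|=1.71620 >1
  x=-3.085: |R|=1.63729 >1
So |R|<1 on (-2.5568, 0).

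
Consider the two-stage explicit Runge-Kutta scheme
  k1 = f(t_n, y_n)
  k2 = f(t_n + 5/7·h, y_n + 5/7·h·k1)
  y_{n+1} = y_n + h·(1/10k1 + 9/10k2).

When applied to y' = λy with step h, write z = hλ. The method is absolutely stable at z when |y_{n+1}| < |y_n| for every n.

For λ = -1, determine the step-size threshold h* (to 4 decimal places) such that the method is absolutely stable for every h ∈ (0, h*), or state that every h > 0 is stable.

(-1.5556,0); λ=-1 ⇒ h* = (14/9)/1 = 1.5556.

With y'=λy (z=hλ):
  k1=λy_n ⇒ h·k1=z·y_n;  k2=λ(1+5/7z)y_n ⇒ h·k2=z(1+5/7z)y_n
  y_{n+1}/y_n = 1 + 1/10z + 9/10z(1+5/7z) = 1 + z + 9/14z²
  so R(z) = 1 + z + 9/14z².

Find x<0 with |R(x)|<1.
x=-0.75: |R|=0.6116
R=1: x+9/14x²=0 ⇒ x=−14/9=-1.5556; min R=1−1/(4·9/14)=0.6111>−1
Confirm numerically:
  x=-1.059: |R|=0.66195 <1
  x=-0.731: |R|=0.61252 <1
  x=-0.710: |R|=0.61406 <1
  x=-2.095: |R|=1.72652 >1
  x=-1.770: |R|=1.24401 >1
Stable set (-1.5556, 0).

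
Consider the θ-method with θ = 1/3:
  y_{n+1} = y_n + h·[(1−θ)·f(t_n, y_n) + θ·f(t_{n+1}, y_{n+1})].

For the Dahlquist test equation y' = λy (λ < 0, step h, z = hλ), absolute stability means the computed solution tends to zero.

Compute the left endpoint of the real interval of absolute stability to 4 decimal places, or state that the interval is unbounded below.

z* = -6.0000.

Set f=λy, z=hλ:
  y_{n+1} = y_n + z·[2/3·y_n + 1/3·y_{n+1}] ⇒ (1 − 1/3z)y_{n+1} = (1 + 2/3z)y_n
  Hence R(z) = (1 + 2/3z)/(1 − 1/3z).

Need |R(x)|<1, x<0.
x=-1.75: |R|=0.1053
R=−1: 1+2/3x = −1+1/3x ⇒ -1/3x=2 ⇒ x=2/(-1/3)=-6.0000
Confirm numerically:
  x=-5.641: |R|=0.95845 <1
  x=-4.153: |R|=0.74179 <1
  x=-3.950: |R|=0.70504 <1
  x=-6.537: |R|=1.05631 >1
  x=-6.260: |R|=1.02808 >1
  x=-6.131: |R|=1.01435 >1
Interval (-6.0000, 0).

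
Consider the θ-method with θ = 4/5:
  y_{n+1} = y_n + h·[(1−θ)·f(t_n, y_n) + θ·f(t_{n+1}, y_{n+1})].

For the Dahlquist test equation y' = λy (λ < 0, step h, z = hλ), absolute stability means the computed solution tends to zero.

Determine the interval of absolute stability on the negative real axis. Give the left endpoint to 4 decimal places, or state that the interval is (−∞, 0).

On y'=λy, z=hλ:
  y_{n+1} = y_n + z·[1/5·y_n + 4/5·y_{n+1}] ⇒ (1 − 4/5z)y_{n+1} = (1 + 1/5z)y_n
  ⇒ R(z) = (1 + 1/5z)/(1 − 4/5z).

Need |R(x)|<1, x<0.
x=-1.14: |R|=0.4038
x=-2: |R|=0.2308
x=-10: |R|=0.1111
x=-100: |R|=0.2346
θ=4/5≥1/2 ⇒ |1+1/5x|<|1−4/5x| ∀x<0 ⇒ interval (−∞,0).

(−∞, 0) — no finite endpoint.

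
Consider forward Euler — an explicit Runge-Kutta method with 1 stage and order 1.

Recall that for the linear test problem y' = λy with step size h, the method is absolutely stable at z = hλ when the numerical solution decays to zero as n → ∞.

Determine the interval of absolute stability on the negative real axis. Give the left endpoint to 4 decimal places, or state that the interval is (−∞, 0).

With y'=λy (z=hλ):
  order 1, 1-stage ⇒ R(z)=1+z
  (e.g. R(-0.39)=0.61000, |R|=0.61000)

Need |R(x)|<1, x<0.
x=-0.39: |R|=0.6100
|R(-0.98)|=0.0200 |R(-0.81)|=0.1900 |R(-0.77)|=0.2300
Bisect:
  x_lo=-2.5060 |R|=1.5060  x_hi=-0.0539 |R|=0.9461
  mid=-1.27992 |R|=0.27992 →hi
  mid=-1.89294 |R|=0.89294 →hi
  mid=-2.19945 |R|=1.19945 →lo
  mid=-2.04619 |R|=1.04619 →lo
  mid=-1.96957 |R|=0.96957 →hi
  mid=-2.00788 |R|=1.00788 →lo
  mid=-1.98872 |R|=0.98872 →hi
  ...
  [-2.00010,-1.99995] ⇒ x*=-2.0000
Stable set (-2.0000, 0).

z∈(-2.0000,0).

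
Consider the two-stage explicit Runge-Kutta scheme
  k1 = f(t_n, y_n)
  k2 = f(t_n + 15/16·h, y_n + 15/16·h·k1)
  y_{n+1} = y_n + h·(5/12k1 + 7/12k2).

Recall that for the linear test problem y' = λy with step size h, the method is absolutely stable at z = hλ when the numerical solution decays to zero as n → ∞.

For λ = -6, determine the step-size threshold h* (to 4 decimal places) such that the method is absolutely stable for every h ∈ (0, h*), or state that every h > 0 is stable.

(-1.8286,0); λ=-6 ⇒ h* = (64/35)/6 = 0.3048.

With y'=λy (z=hλ):
  k1=λy_n ⇒ h·k1=z·y_n;  k2=λ(1+15/16z)y_n ⇒ h·k2=z(1+15/16z)y_n
  y_{n+1}/y_n = 1 + 5/12z + 7/12z(1+15/16z) = 1 + z + 35/64z²
  ⇒ R(z) = 1 + z + 35/64z².

Need |R(x)|<1, x<0.
x=-1.79: |R|=0.9622
R=1: x+35/64x²=0 ⇒ x=−64/35=-1.8286; min R=1−1/(4·35/64)=0.5429>−1
Confirm numerically:
  x=-1.756: |R|=0.93031 <1
  x=-1.285: |R|=0.61801 <1
  x=-1.153: |R|=0.57402 <1
  x=-2.361: |R|=1.68746 >1
  x=-2.040: |R|=1.23588 >1
  x=-1.926: |R|=1.10262 >1
Interval (-1.8286, 0).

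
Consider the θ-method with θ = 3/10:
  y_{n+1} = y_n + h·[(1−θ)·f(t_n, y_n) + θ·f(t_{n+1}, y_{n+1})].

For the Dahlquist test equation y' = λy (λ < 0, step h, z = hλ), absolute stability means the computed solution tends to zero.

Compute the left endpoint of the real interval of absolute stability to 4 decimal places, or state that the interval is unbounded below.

Test eqn y'=λy, z=hλ:
  y_{n+1} = y_n + z·[7/10·y_n + 3/10·y_{n+1}] ⇒ (1 − 3/10z)y_{n+1} = (1 + 7/10z)y_n
  Hence R(z) = (1 + 7/10z)/(1 − 3/10z).

Boundary: |R(x)|=1, x<0.
x=-0.58: |R|=0.5060
R=−1: 1+7/10x = −1+3/10x ⇒ -2/5x=2 ⇒ x=2/(-2/5)=-5.0000
Confirm numerically:
  x=-4.551: |R|=0.92407 <1
  x=-3.906: |R|=0.79851 <1
  x=-3.103: |R|=0.60702 <1
  x=-2.791: |R|=0.51908 <1
  x=-5.390: |R|=1.05961 >1
  x=-5.333: |R|=1.05123 >1
So |R|<1 on (-5.0000, 0).

left endpoint -5.0000.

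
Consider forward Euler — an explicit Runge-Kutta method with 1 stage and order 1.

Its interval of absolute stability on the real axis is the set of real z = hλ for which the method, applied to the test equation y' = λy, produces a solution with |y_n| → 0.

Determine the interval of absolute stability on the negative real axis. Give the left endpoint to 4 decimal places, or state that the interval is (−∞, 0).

z∈(-2.0000,0).

Set f=λy, z=hλ:
  order 1, 1-stage ⇒ R(z)=1+z
  (e.g. R(-0.91)=0.09000, |R|=0.09000)

Boundary: |R(x)|=1, x<0.
x=-0.91: |R|=0.0900
|R(-2.12)|=1.1200 |R(-1.98)|=0.9800 |R(-1.47)|=0.4700
Bisect:
  x_lo=-2.6417 |R|=1.6417  x_hi=-0.3857 |R|=0.6143
  mid=-1.51368 |R|=0.51368 →hi
  mid=-2.07768 |R|=1.07768 →lo
  mid=-1.79568 |R|=0.79568 →hi
  mid=-1.93668 |R|=0.93668 →hi
  mid=-2.00718 |R|=1.00718 →lo
  mid=-1.97193 |R|=0.97193 →hi
  mid=-1.98956 |R|=0.98956 →hi
  ...
  [-2.00002,-1.99989] ⇒ x*=-2.0000
Interval (-2.0000, 0).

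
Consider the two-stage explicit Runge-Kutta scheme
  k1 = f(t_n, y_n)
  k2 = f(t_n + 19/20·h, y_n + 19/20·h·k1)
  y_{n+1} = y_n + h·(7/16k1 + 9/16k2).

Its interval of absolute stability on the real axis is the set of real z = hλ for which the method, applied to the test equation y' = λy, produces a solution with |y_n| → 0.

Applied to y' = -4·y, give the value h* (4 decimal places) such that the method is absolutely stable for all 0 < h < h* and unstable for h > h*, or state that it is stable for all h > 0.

Test eqn y'=λy, z=hλ:
  k1=λy_n ⇒ h·k1=z·y_n;  k2=λ(1+19/20z)y_n ⇒ h·k2=z(1+19/20z)y_n
  y_{n+1}/y_n = 1 + 7/16z + 9/16z(1+19/20z) = 1 + z + 171/320z²
  R(z) = 1 + z + 171/320z².

Boundary: |R(x)|=1, x<0.
x=-1.23: |R|=0.5785
R=1: x+171/320x²=0 ⇒ x=−320/171=-1.8713; min R=1−1/(4·171/320)=0.5322>−1
Confirm numerically:
  x=-1.492: |R|=0.69755 <1
  x=-1.327: |R|=0.61400 <1
  x=-1.209: |R|=0.57209 <1
  x=-0.790: |R|=0.54350 <1
  x=-2.093: |R|=1.24791 >1
  x=-2.016: |R|=1.15584 >1
  x=-1.918: |R|=1.04782 >1
Interval (-1.8713, 0).

(-1.8713,0); λ=-4 ⇒ h* = (320/171)/4 = 0.4678.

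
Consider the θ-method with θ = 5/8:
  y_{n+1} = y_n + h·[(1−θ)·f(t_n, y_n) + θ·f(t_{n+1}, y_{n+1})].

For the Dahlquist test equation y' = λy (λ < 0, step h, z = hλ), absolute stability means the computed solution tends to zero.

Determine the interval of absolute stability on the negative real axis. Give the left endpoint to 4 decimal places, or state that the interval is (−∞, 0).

interval (−∞, 0).

On y'=λy, z=hλ:
  y_{n+1} = y_n + z·[3/8·y_n + 5/8·y_{n+1}] ⇒ (1 − 5/8z)y_{n+1} = (1 + 3/8z)y_n
  Hence R(z) = (1 + 3/8z)/(1 − 5/8z).

Boundary: |R(x)|=1, x<0.
x=-1.37: |R|=0.2620
x=-2: |R|=0.1111
x=-10: |R|=0.3793
x=-100: |R|=0.5748
θ=5/8≥1/2 ⇒ |1+3/8x|<|1−5/8x| ∀x<0 ⇒ unbounded interval.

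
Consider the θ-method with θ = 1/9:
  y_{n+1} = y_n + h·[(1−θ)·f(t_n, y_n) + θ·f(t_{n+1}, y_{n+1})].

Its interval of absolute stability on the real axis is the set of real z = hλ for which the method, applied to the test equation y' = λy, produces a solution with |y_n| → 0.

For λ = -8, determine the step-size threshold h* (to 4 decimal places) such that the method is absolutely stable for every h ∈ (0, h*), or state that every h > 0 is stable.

On y'=λy, z=hλ:
  y_{n+1} = y_n + z·[8/9·y_n + 1/9·y_{n+1}] ⇒ (1 − 1/9z)y_{n+1} = (1 + 8/9z)y_n
  ⇒ R(z) = (1 + 8/9z)/(1 − 1/9z).

Need |R(x)|<1, x<0.
x=-1.11: |R|=0.0119
R=−1: 1+8/9x = −1+1/9x ⇒ -7/9x=2 ⇒ x=2/(-7/9)=-2.5714
Confirm numerically:
  x=-2.272: |R|=0.81405 <1
  x=-2.013: |R|=0.64506 <1
  x=-1.567: |R|=0.33463 <1
  x=-2.981: |R|=1.23930 >1
  x=-2.968: |R|=1.23195 >1
  x=-2.818: |R|=1.14605 >1
Stable set (-2.5714, 0).

(-2.5714,0); λ=-8 ⇒ h* = (18/7)/8 = 0.3214.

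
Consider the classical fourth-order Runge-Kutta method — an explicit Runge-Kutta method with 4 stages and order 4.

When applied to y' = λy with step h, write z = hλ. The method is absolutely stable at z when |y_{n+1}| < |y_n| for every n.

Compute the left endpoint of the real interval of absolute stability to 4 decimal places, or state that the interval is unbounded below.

On y'=λy, z=hλ:
  order 4, 4-stage ⇒ R(z)=1+z+z^2/2+z^3/6+z^4/24
  (e.g. R(-1.79)=0.28392, |R|=0.28392)

Solve |R(x)|<1 on ℝ⁻.
x=-1.79: |R|=0.2839
|R(-2.4)|=0.5584 |R(-2.22)|=0.4327 |R(-1.36)|=0.2881
Bisect:
  x_lo=-3.4176 |R|=2.4536  x_hi=-0.1745 |R|=0.8399
  mid=-1.79603 |R|=0.28480 →hi
  mid=-2.60680 |R|=0.76259 →hi
  mid=-3.01219 |R|=1.39956 →lo
  mid=-2.80949 |R|=1.03711 →lo
  mid=-2.70815 |R|=0.88978 →hi
  mid=-2.75882 |R|=0.96082 →hi
  mid=-2.78416 |R|=0.99829 →hi
  mid=-2.79683 |R|=1.01753 →lo
  ...
  [-2.78535,-2.78515] ⇒ x*=-2.7853
Interval (-2.7853, 0).

left endpoint -2.7853.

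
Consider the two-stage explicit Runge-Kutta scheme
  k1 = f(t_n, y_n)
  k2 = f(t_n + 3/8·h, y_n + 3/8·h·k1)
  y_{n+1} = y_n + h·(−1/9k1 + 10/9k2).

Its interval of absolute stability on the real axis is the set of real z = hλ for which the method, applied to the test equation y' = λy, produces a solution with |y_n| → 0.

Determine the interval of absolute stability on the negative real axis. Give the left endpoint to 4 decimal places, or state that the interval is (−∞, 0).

(-2.4000, 0).

On y'=λy, z=hλ:
  k1=λy_n ⇒ h·k1=z·y_n;  k2=λ(1+3/8z)y_n ⇒ h·k2=z(1+3/8z)y_n
  y_{n+1}/y_n = 1 − 1/9z + 10/9z(1+3/8z) = 1 + z + 5/12z²
  R(z) = 1 + z + 5/12z².

Boundary: |R(x)|=1, x<0.
x=-0.9: |R|=0.4375
R=1: x+5/12x²=0 ⇒ x=−12/5=-2.4000; min R=1−1/(4·5/12)=0.4000>−1
Confirm numerically:
  x=-1.880: |R|=0.59267 <1
  x=-1.828: |R|=0.56433 <1
  x=-1.319: |R|=0.40590 <1
  x=-1.015: |R|=0.41426 <1
  x=-2.776: |R|=1.43491 >1
  x=-2.687: |R|=1.32132 >1
So |R|<1 on (-2.4000, 0).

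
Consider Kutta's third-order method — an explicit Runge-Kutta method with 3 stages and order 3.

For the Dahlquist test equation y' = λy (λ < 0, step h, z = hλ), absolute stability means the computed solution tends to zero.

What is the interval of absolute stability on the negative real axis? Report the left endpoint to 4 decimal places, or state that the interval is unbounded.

(-2.5127, 0).

Set f=λy, z=hλ:
  order 3, 3-stage ⇒ R(z)=1+z+z^2/2+z^3/6
  (e.g. R(-0.62)=0.53248, |R|=0.53248)

Boundary: |R(x)|=1, x<0.
x=-0.62: |R|=0.5325
|R(-2.48)|=0.9470 |R(-1.85)|=0.1940 |R(-0.61)|=0.5382
Bisect:
  x_lo=-3.4080 |R|=3.1977  x_hi=-0.3623 |R|=0.6954
  mid=-1.88514 |R|=0.22482 →hi
  mid=-2.64655 |R|=1.23395 →lo
  mid=-2.26584 |R|=0.63765 →hi
  mid=-2.45620 |R|=0.90941 →hi
  mid=-2.55137 |R|=1.06465 →lo
  mid=-2.50379 |R|=0.98533 →hi
  mid=-2.52758 |R|=1.02456 →lo
  ...
  [-2.51290,-2.51271] ⇒ x*=-2.5127
Interval (-2.5127, 0).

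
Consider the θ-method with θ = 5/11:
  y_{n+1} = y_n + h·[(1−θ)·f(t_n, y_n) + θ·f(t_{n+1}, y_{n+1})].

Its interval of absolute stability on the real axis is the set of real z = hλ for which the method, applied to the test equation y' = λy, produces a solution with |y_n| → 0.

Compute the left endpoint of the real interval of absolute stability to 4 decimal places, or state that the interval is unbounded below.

With y'=λy (z=hλ):
  y_{n+1} = y_n + z·[6/11·y_n + 5/11·y_{n+1}] ⇒ (1 − 5/11z)y_{n+1} = (1 + 6/11z)y_n
  ⇒ R(z) = (1 + 6/11z)/(1 − 5/11z).

Boundary: |R(x)|=1, x<0.
x=-0.72: |R|=0.4575
R=−1: 1+6/11x = −1+5/11x ⇒ -1/11x=2 ⇒ x=2/(-1/11)=-22.0000
Confirm numerically:
  x=-16.917: |R|=0.94682 <1
  x=-13.482: |R|=0.89137 <1
  x=-10.184: |R|=0.80917 <1
  x=-9.479: |R|=0.78558 <1
  x=-22.445: |R|=1.00361 >1
  x=-22.314: |R|=1.00256 >1
  x=-22.198: |R|=1.00162 >1
Stable set (-22.0000, 0).

left endpoint -22.0000.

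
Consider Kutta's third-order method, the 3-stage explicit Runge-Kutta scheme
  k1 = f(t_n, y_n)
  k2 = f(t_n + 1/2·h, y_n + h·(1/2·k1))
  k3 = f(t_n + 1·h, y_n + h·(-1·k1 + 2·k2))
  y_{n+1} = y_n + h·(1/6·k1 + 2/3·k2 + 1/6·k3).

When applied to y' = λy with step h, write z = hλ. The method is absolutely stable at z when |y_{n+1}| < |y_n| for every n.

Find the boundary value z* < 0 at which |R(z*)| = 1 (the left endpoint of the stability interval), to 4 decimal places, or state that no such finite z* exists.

Set f=λy, z=hλ:
  order 3, 3-stage ⇒ R(z)=1+z+z^2/2+z^3/6
  (e.g. R(-1.16)=0.25265, |R|=0.25265)

Find x<0 with |R(x)|<1.
x=-1.16: |R|=0.2527
|R(-2.86)|=1.6691 |R(-1.88)|=0.2202 |R(-1.82)|=0.1686
Bisect:
  x_lo=-3.1246 |R|=2.3273  x_hi=-0.3865 |R|=0.6786
  mid=-1.75551 |R|=0.11630 →hi
  mid=-2.44004 |R|=0.88439 →hi
  mid=-2.78230 |R|=1.50143 →lo
  mid=-2.61117 |R|=1.16932 →lo
  mid=-2.52561 |R|=1.02127 →lo
  mid=-2.48282 |R|=0.95147 →hi
  mid=-2.50421 |R|=0.98603 →hi
  mid=-2.51491 |R|=1.00356 →lo
  mid=-2.50956 |R|=0.99477 →hi
  ...
  [-2.51290,-2.51274] ⇒ x*=-2.5127
Interval (-2.5127, 0).

left endpoint -2.5127.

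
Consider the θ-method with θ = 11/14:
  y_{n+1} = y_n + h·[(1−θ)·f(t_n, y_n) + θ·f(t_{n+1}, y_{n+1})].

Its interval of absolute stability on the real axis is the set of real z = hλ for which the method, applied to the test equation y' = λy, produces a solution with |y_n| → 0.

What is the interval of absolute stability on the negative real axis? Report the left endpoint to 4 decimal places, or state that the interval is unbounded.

interval (−∞, 0).

Set f=λy, z=hλ:
  y_{n+1} = y_n + z·[3/14·y_n + 11/14·y_{n+1}] ⇒ (1 − 11/14z)y_{n+1} = (1 + 3/14z)y_n
  Hence R(z) = (1 + 3/14z)/(1 − 11/14z).

Boundary: |R(x)|=1, x<0.
x=-0.38: |R|=0.7074
x=-2: |R|=0.2222
x=-10: |R|=0.1290
x=-100: |R|=0.2567
θ=11/14≥1/2 ⇒ |1+3/14x|<|1−11/14x| ∀x<0 ⇒ stable on all of ℝ⁻.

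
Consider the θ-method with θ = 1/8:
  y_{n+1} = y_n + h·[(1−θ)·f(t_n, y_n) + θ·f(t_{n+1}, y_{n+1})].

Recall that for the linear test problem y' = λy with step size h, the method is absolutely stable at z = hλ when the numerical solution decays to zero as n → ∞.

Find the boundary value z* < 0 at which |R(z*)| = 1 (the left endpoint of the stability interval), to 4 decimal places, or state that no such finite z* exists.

Set f=λy, z=hλ:
  y_{n+1} = y_n + z·[7/8·y_n + 1/8·y_{n+1}] ⇒ (1 − 1/8z)y_{n+1} = (1 + 7/8z)y_n
  R(z) = (1 + 7/8z)/(1 − 1/8z).

Need |R(x)|<1, x<0.
x=-1.4: |R|=0.1915
R=−1: 1+7/8x = −1+1/8x ⇒ -3/4x=2 ⇒ x=2/(-3/4)=-2.6667
Confirm numerically:
  x=-2.188: |R|=0.71810 <1
  x=-1.916: |R|=0.54578 <1
  x=-1.212: |R|=0.05254 <1
  x=-3.243: |R|=1.30757 >1
  x=-2.803: |R|=1.07572 >1
Stable set (-2.6667, 0).

z* = -2.6667.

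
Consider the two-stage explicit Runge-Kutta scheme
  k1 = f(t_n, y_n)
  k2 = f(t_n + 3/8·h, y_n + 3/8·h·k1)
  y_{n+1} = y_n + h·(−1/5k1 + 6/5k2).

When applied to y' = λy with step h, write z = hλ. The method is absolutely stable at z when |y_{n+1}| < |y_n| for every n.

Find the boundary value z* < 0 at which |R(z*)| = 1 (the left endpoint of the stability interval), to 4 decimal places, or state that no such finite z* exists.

With y'=λy (z=hλ):
  k1=λy_n ⇒ h·k1=z·y_n;  k2=λ(1+3/8z)y_n ⇒ h·k2=z(1+3/8z)y_n
  y_{n+1}/y_n = 1 − 1/5z + 6/5z(1+3/8z) = 1 + z + 9/20z²
  so R(z) = 1 + z + 9/20z².

Boundary: |R(x)|=1, x<0.
x=-1.77: |R|=0.6398
R=1: x+9/20x²=0 ⇒ x=−20/9=-2.2222; min R=1−1/(4·9/20)=0.4444>−1
Confirm numerically:
  x=-1.458: |R|=0.49859 <1
  x=-1.442: |R|=0.49371 <1
  x=-0.944: |R|=0.45701 <1
  x=-2.711: |R|=1.59628 >1
  x=-2.374: |R|=1.16214 >1
Stable set (-2.2222, 0).

z* = -2.2222.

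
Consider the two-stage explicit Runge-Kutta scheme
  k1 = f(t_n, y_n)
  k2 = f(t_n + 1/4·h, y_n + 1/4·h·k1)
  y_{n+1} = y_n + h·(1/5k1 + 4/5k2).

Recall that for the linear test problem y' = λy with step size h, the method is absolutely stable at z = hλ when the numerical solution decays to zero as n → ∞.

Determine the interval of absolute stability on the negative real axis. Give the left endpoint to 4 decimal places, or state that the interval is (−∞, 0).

z∈(-5.0000,0).

Test eqn y'=λy, z=hλ:
  k1=λy_n ⇒ h·k1=z·y_n;  k2=λ(1+1/4z)y_n ⇒ h·k2=z(1+1/4z)y_n
  y_{n+1}/y_n = 1 + 1/5z + 4/5z(1+1/4z) = 1 + z + 1/5z²
  ⇒ R(z) = 1 + z + 1/5z².

Find x<0 with |R(x)|<1.
x=-0.71: |R|=0.3908
R=1: x+1/5x²=0 ⇒ x=−5=-5.0000; min R=1−1/(4·1/5)=-0.2500>−1
Confirm numerically:
  x=-2.619: |R|=0.24717 <1
  x=-2.164: |R|=0.22742 <1
  x=-2.135: |R|=0.22335 <1
  x=-5.423: |R|=1.45879 >1
  x=-5.263: |R|=1.27683 >1
  x=-5.033: |R|=1.03322 >1
Interval (-5.0000, 0).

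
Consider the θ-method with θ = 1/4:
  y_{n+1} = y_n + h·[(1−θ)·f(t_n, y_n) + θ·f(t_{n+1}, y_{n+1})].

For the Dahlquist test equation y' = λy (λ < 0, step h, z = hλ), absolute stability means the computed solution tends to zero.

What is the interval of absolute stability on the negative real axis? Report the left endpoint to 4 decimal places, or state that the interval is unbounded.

(-4.0000, 0).

Set f=λy, z=hλ:
  y_{n+1} = y_n + z·[3/4·y_n + 1/4·y_{n+1}] ⇒ (1 − 1/4z)y_{n+1} = (1 + 3/4z)y_n
  Hence R(z) = (1 + 3/4z)/(1 − 1/4z).

Need |R(x)|<1, x<0.
x=-1.49: |R|=0.0856
R=−1: 1+3/4x = −1+1/4x ⇒ -1/2x=2 ⇒ x=2/(-1/2)=-4.0000
Confirm numerically:
  x=-3.777: |R|=0.94265 <1
  x=-3.445: |R|=0.85091 <1
  x=-2.672: |R|=0.60192 <1
  x=-1.958: |R|=0.31454 <1
  x=-4.264: |R|=1.06389 >1
  x=-4.088: |R|=1.02176 >1
So |R|<1 on (-4.0000, 0).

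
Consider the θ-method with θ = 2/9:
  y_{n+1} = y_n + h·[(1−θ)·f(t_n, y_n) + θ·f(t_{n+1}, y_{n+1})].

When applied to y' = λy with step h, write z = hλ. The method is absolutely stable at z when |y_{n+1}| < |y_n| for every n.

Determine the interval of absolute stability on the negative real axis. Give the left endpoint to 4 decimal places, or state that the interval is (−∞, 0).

On y'=λy, z=hλ:
  y_{n+1} = y_n + z·[7/9·y_n + 2/9·y_{n+1}] ⇒ (1 − 2/9z)y_{n+1} = (1 + 7/9z)y_n
  R(z) = (1 + 7/9z)/(1 − 2/9z).

Solve |R(x)|<1 on ℝ⁻.
x=-0.42: |R|=0.6159
R=−1: 1+7/9x = −1+2/9x ⇒ -5/9x=2 ⇒ x=2/(-5/9)=-3.6000
Confirm numerically:
  x=-3.020: |R|=0.80718 <1
  x=-2.843: |R|=0.74227 <1
  x=-2.212: |R|=0.48302 <1
  x=-1.799: |R|=0.28520 <1
  x=-3.838: |R|=1.07136 >1
  x=-3.675: |R|=1.02294 >1
So |R|<1 on (-3.6000, 0).

(-3.6000, 0).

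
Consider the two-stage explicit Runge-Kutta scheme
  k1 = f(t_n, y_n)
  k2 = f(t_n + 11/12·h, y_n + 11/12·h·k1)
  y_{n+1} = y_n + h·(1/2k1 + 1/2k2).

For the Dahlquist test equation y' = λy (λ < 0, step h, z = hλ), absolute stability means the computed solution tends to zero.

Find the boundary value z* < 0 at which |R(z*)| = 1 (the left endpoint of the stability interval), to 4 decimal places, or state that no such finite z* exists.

left endpoint -2.1818.

Set f=λy, z=hλ:
  k1=λy_n ⇒ h·k1=z·y_n;  k2=λ(1+11/12z)y_n ⇒ h·k2=z(1+11/12z)y_n
  y_{n+1}/y_n = 1 + 1/2z + 1/2z(1+11/12z) = 1 + z + 11/24z²
  Hence R(z) = 1 + z + 11/24z².

Find x<0 with |R(x)|<1.
x=-0.67: |R|=0.5357
R=1: x+11/24x²=0 ⇒ x=−24/11=-2.1818; min R=1−1/(4·11/24)=0.4545>−1
Confirm numerically:
  x=-2.058: |R|=0.88321 <1
  x=-1.164: |R|=0.45699 <1
  x=-1.133: |R|=0.45536 <1
  x=-2.407: |R|=1.24842 >1
  x=-2.388: |R|=1.22567 >1
Interval (-2.1818, 0).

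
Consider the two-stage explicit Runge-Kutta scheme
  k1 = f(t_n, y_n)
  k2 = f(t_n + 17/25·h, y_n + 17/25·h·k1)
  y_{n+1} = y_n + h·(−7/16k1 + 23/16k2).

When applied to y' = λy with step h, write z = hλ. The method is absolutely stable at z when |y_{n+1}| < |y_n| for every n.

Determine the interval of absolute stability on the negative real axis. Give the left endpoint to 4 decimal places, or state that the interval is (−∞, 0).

On y'=λy, z=hλ:
  k1=λy_n ⇒ h·k1=z·y_n;  k2=λ(1+17/25z)y_n ⇒ h·k2=z(1+17/25z)y_n
  y_{n+1}/y_n = 1 − 7/16z + 23/16z(1+17/25z) = 1 + z + 391/400z²
  ⇒ R(z) = 1 + z + 391/400z².

Solve |R(x)|<1 on ℝ⁻.
x=-0.94: |R|=0.9237
R=1: x+391/400x²=0 ⇒ x=−400/391=-1.0230; min R=1−1/(4·391/400)=0.7442>−1
Confirm numerically:
  x=-0.914: |R|=0.90260 <1
  x=-0.827: |R|=0.84154 <1
  x=-0.536: |R|=0.74483 <1
  x=-1.602: |R|=1.90666 >1
  x=-1.141: |R|=1.13159 >1
  x=-1.062: |R|=1.04047 >1
Stable set (-1.0230, 0).

z∈(-1.0230,0).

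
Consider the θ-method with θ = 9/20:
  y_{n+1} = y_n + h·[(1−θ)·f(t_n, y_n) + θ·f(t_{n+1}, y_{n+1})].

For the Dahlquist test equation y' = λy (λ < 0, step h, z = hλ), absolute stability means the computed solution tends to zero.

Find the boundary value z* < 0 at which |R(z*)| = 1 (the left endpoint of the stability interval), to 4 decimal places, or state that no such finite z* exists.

With y'=λy (z=hλ):
  y_{n+1} = y_n + z·[11/20·y_n + 9/20·y_{n+1}] ⇒ (1 − 9/20z)y_{n+1} = (1 + 11/20z)y_n
  R(z) = (1 + 11/20z)/(1 − 9/20z).

Boundary: |R(x)|=1, x<0.
x=-0.48: |R|=0.6053
R=−1: 1+11/20x = −1+9/20x ⇒ -1/10x=2 ⇒ x=2/(-1/10)=-20.0000
Confirm numerically:
  x=-12.152: |R|=0.87867 <1
  x=-9.394: |R|=0.79710 <1
  x=-9.209: |R|=0.79022 <1
  x=-20.465: |R|=1.00455 >1
  x=-20.377: |R|=1.00371 >1
Stable set (-20.0000, 0).

left endpoint -20.0000.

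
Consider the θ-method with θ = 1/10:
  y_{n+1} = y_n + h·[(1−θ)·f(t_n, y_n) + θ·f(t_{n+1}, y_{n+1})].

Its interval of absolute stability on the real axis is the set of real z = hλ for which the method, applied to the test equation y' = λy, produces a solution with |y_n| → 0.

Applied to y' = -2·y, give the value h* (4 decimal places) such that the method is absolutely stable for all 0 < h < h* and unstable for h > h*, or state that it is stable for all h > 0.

(-2.5000,0); λ=-2 ⇒ h* = (5/2)/2 = 1.2500.

With y'=λy (z=hλ):
  y_{n+1} = y_n + z·[9/10·y_n + 1/10·y_{n+1}] ⇒ (1 − 1/10z)y_{n+1} = (1 + 9/10z)y_n
  ⇒ R(z) = (1 + 9/10z)/(1 − 1/10z).

Find x<0 with |R(x)|<1.
x=-1.49: |R|=0.2968
R=−1: 1+9/10x = −1+1/10x ⇒ -4/5x=2 ⇒ x=2/(-4/5)=-2.5000
Confirm numerically:
  x=-1.859: |R|=0.56759 <1
  x=-1.711: |R|=0.46102 <1
  x=-1.476: |R|=0.28616 <1
  x=-2.803: |R|=1.18933 >1
  x=-2.622: |R|=1.07733 >1
Stable set (-2.5000, 0).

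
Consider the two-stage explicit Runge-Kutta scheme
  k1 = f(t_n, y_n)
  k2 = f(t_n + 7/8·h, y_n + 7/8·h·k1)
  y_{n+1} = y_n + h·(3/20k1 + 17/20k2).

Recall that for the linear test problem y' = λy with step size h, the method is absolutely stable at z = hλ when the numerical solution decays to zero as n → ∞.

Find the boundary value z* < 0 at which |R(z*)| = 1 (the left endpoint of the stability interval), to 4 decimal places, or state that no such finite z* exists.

z* = -1.3445.

On y'=λy, z=hλ:
  k1=λy_n ⇒ h·k1=z·y_n;  k2=λ(1+7/8z)y_n ⇒ h·k2=z(1+7/8z)y_n
  y_{n+1}/y_n = 1 + 3/20z + 17/20z(1+7/8z) = 1 + z + 119/160z²
  ⇒ R(z) = 1 + z + 119/160z².

Boundary: |R(x)|=1, x<0.
x=-1.12: |R|=0.8130
R=1: x+119/160x²=0 ⇒ x=−160/119=-1.3445; min R=1−1/(4·119/160)=0.6639>−1
Confirm numerically:
  x=-1.281: |R|=0.93946 <1
  x=-1.075: |R|=0.78450 <1
  x=-0.676: |R|=0.66388 <1
  x=-0.573: |R|=0.67119 <1
  x=-1.682: |R|=1.42216 >1
  x=-1.482: |R|=1.15152 >1
So |R|<1 on (-1.3445, 0).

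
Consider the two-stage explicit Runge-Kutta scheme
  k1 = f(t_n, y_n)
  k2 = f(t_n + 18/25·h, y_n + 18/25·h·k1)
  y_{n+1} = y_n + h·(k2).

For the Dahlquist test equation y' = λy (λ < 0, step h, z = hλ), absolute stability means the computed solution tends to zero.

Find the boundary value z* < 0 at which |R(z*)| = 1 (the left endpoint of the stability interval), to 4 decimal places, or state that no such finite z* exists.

Test eqn y'=λy, z=hλ:
  k1=λy_n ⇒ h·k1=z·y_n;  k2=λ(1+18/25z)y_n ⇒ h·k2=z(1+18/25z)y_n
  y_{n+1}/y_n = 1 + z(1+18/25z) = 1 + z + 18/25z²
  so R(z) = 1 + z + 18/25z².

Find x<0 with |R(x)|<1.
x=-1.27: |R|=0.8913
R=1: x+18/25x²=0 ⇒ x=−25/18=-1.3889; min R=1−1/(4·18/25)=0.6528>−1
Confirm numerically:
  x=-1.216: |R|=0.84863 <1
  x=-1.155: |R|=0.80550 <1
  x=-0.594: |R|=0.66004 <1
  x=-1.732: |R|=1.42787 >1
  x=-1.479: |R|=1.09596 >1
  x=-1.459: |R|=1.07365 >1
Interval (-1.3889, 0).

z* = -1.3889.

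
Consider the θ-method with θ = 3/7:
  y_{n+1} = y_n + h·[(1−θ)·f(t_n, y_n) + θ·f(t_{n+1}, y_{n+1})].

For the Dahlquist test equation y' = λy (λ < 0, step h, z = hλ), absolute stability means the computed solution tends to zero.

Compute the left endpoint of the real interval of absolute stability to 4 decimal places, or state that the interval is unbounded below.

left endpoint -14.0000.

On y'=λy, z=hλ:
  y_{n+1} = y_n + z·[4/7·y_n + 3/7·y_{n+1}] ⇒ (1 − 3/7z)y_{n+1} = (1 + 4/7z)y_n
  R(z) = (1 + 4/7z)/(1 − 3/7z).

Need |R(x)|<1, x<0.
x=-1.16: |R|=0.2252
R=−1: 1+4/7x = −1+3/7x ⇒ -1/7x=2 ⇒ x=2/(-1/7)=-14.0000
Confirm numerically:
  x=-13.502: |R|=0.98952 <1
  x=-8.985: |R|=0.85230 <1
  x=-8.699: |R|=0.83983 <1
  x=-14.269: |R|=1.00540 >1
  x=-14.136: |R|=1.00275 >1
Stable set (-14.0000, 0).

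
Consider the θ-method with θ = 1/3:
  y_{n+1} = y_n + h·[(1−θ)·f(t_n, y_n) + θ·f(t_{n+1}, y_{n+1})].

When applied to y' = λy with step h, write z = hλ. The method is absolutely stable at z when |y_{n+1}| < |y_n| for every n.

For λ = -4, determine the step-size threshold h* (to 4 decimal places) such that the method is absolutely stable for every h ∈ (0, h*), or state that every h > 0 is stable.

(-6.0000,0); λ=-4 ⇒ h* = (6)/4 = 1.5000.

With y'=λy (z=hλ):
  y_{n+1} = y_n + z·[2/3·y_n + 1/3·y_{n+1}] ⇒ (1 − 1/3z)y_{n+1} = (1 + 2/3z)y_n
  R(z) = (1 + 2/3z)/(1 − 1/3z).

Solve |R(x)|<1 on ℝ⁻.
x=-0.63: |R|=0.4793
R=−1: 1+2/3x = −1+1/3x ⇒ -1/3x=2 ⇒ x=2/(-1/3)=-6.0000
Confirm numerically:
  x=-5.973: |R|=0.99699 <1
  x=-4.433: |R|=0.78918 <1
  x=-4.235: |R|=0.75605 <1
  x=-6.367: |R|=1.03918 >1
  x=-6.087: |R|=1.00957 >1
Interval (-6.0000, 0).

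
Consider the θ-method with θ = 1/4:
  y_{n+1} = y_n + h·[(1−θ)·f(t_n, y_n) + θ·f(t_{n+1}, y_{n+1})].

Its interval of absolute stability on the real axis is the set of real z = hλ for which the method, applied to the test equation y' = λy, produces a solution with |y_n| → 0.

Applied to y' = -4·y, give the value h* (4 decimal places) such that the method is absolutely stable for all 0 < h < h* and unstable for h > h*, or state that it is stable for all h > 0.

(-4.0000,0); λ=-4 ⇒ h* = (4)/4 = 1.0000.

On y'=λy, z=hλ:
  y_{n+1} = y_n + z·[3/4·y_n + 1/4·y_{n+1}] ⇒ (1 − 1/4z)y_{n+1} = (1 + 3/4z)y_n
  Hence R(z) = (1 + 3/4z)/(1 − 1/4z).

Find x<0 with |R(x)|<1.
x=-1.77: |R|=0.2270
R=−1: 1+3/4x = −1+1/4x ⇒ -1/2x=2 ⇒ x=2/(-1/2)=-4.0000
Confirm numerically:
  x=-3.857: |R|=0.96360 <1
  x=-3.839: |R|=0.95892 <1
  x=-1.881: |R|=0.27937 <1
  x=-4.478: |R|=1.11276 >1
  x=-4.453: |R|=1.10718 >1
  x=-4.280: |R|=1.06763 >1
Interval (-4.0000, 0).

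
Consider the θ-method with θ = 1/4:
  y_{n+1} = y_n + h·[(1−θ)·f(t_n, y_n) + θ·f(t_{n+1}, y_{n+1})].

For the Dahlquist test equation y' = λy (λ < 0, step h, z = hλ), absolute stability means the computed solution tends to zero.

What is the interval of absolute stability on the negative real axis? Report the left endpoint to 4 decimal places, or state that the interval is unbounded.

(-4.0000, 0).

Test eqn y'=λy, z=hλ:
  y_{n+1} = y_n + z·[3/4·y_n + 1/4·y_{n+1}] ⇒ (1 − 1/4z)y_{n+1} = (1 + 3/4z)y_n
  so R(z) = (1 + 3/4z)/(1 − 1/4z).

Need |R(x)|<1, x<0.
x=-1.41: |R|=0.0425
R=−1: 1+3/4x = −1+1/4x ⇒ -1/2x=2 ⇒ x=2/(-1/2)=-4.0000
Confirm numerically:
  x=-3.588: |R|=0.89141 <1
  x=-2.711: |R|=0.61585 <1
  x=-2.552: |R|=0.55800 <1
  x=-2.448: |R|=0.51861 <1
  x=-4.585: |R|=1.13628 >1
  x=-4.430: |R|=1.10202 >1
Stable set (-4.0000, 0).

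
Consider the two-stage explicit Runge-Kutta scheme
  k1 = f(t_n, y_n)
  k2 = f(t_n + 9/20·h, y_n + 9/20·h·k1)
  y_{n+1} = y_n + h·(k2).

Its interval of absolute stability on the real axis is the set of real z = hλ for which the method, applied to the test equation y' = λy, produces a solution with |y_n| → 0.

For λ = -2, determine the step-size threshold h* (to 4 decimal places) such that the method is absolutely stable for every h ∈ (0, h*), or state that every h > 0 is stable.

(-2.2222,0); λ=-2 ⇒ h* = (20/9)/2 = 1.1111.

Set f=λy, z=hλ:
  k1=λy_n ⇒ h·k1=z·y_n;  k2=λ(1+9/20z)y_n ⇒ h·k2=z(1+9/20z)y_n
  y_{n+1}/y_n = 1 + z(1+9/20z) = 1 + z + 9/20z²
  Hence R(z) = 1 + z + 9/20z².

Need |R(x)|<1, x<0.
x=-1.68: |R|=0.5901
R=1: x+9/20x²=0 ⇒ x=−20/9=-2.2222; min R=1−1/(4·9/20)=0.4444>−1
Confirm numerically:
  x=-1.800: |R|=0.65800 <1
  x=-1.545: |R|=0.52916 <1
  x=-1.517: |R|=0.51858 <1
  x=-1.169: |R|=0.44595 <1
  x=-2.479: |R|=1.28645 >1
  x=-2.367: |R|=1.15421 >1
  x=-2.303: |R|=1.08371 >1
Interval (-2.2222, 0).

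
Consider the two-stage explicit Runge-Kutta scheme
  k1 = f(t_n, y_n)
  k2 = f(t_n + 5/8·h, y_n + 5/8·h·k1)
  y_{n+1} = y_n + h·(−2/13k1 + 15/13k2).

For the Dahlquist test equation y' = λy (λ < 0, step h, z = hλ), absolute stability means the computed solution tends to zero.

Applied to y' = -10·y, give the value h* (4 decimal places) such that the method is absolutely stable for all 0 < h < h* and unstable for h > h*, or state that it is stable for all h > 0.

(-1.3867,0); λ=-10 ⇒ h* = (104/75)/10 = 0.1387.

On y'=λy, z=hλ:
  k1=λy_n ⇒ h·k1=z·y_n;  k2=λ(1+5/8z)y_n ⇒ h·k2=z(1+5/8z)y_n
  y_{n+1}/y_n = 1 − 2/13z + 15/13z(1+5/8z) = 1 + z + 75/104z²
  ⇒ R(z) = 1 + z + 75/104z².

Solve |R(x)|<1 on ℝ⁻.
x=-1.66: |R|=1.3272
R=1: x+75/104x²=0 ⇒ x=−104/75=-1.3867; min R=1−1/(4·75/104)=0.6533>−1
Confirm numerically:
  x=-1.313: |R|=0.93025 <1
  x=-1.294: |R|=0.91353 <1
  x=-1.171: |R|=0.81788 <1
  x=-1.020: |R|=0.73029 <1
  x=-1.815: |R|=1.56064 >1
  x=-1.561: |R|=1.19625 >1
Interval (-1.3867, 0).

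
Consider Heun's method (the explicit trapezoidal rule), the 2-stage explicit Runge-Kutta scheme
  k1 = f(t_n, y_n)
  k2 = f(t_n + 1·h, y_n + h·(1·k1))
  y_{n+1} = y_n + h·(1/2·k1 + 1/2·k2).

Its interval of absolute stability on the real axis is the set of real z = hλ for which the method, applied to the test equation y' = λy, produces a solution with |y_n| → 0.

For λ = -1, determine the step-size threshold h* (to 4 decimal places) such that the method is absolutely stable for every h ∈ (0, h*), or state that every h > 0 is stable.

On y'=λy, z=hλ:
  order 2, 2-stage ⇒ R(z)=1+z+z^2/2
  (e.g. R(-0.52)=0.61520, |R|=0.61520)

Boundary: |R(x)|=1, x<0.
x=-0.52: |R|=0.6152
|R(-1.97)|=0.9704 |R(-1.68)|=0.7312 |R(-1.32)|=0.5512
Bisect:
  x_lo=-2.6650 |R|=1.8861  x_hi=-0.0864 |R|=0.9173
  mid=-1.37570 |R|=0.57058 →hi
  mid=-2.02035 |R|=1.02056 →lo
  mid=-1.69803 |R|=0.74362 →hi
  mid=-1.85919 |R|=0.86910 →hi
  mid=-1.93977 |R|=0.94158 →hi
  mid=-1.98006 |R|=0.98026 →hi
  mid=-2.00021 |R|=1.00021 →lo
  ...
  [-2.00005,-1.99989] ⇒ x*=-2.0000
Interval (-2.0000, 0).

(-2.0000,0); λ=-1 ⇒ h* = 2.0000.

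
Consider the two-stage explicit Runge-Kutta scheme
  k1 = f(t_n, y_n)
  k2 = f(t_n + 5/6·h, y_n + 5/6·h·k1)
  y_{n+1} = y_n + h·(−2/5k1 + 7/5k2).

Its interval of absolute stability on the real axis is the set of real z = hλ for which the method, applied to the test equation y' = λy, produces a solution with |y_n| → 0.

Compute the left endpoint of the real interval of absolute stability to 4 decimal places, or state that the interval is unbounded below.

z* = -0.8571.

With y'=λy (z=hλ):
  k1=λy_n ⇒ h·k1=z·y_n;  k2=λ(1+5/6z)y_n ⇒ h·k2=z(1+5/6z)y_n
  y_{n+1}/y_n = 1 − 2/5z + 7/5z(1+5/6z) = 1 + z + 7/6z²
  so R(z) = 1 + z + 7/6z².

Need |R(x)|<1, x<0.
x=-1.08: |R|=1.2808
R=1: x+7/6x²=0 ⇒ x=−6/7=-0.8571; min R=1−1/(4·7/6)=0.7857>−1
Confirm numerically:
  x=-0.800: |R|=0.94667 <1
  x=-0.779: |R|=0.92898 <1
  x=-0.471: |R|=0.78781 <1
  x=-1.069: |R|=1.26422 >1
  x=-0.938: |R|=1.08848 >1
Stable set (-0.8571, 0).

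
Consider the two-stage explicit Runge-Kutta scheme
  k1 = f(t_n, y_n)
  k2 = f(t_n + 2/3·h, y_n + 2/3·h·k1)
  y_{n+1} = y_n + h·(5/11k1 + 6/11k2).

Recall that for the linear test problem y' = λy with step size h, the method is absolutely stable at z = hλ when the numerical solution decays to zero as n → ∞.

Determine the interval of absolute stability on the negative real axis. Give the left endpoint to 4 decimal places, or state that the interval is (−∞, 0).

(-2.7500, 0).

With y'=λy (z=hλ):
  k1=λy_n ⇒ h·k1=z·y_n;  k2=λ(1+2/3z)y_n ⇒ h·k2=z(1+2/3z)y_n
  y_{n+1}/y_n = 1 + 5/11z + 6/11z(1+2/3z) = 1 + z + 4/11z²
  ⇒ R(z) = 1 + z + 4/11z².

Need |R(x)|<1, x<0.
x=-1.34: |R|=0.3129
R=1: x+4/11x²=0 ⇒ x=−11/4=-2.7500; min R=1−1/(4·4/11)=0.3125>−1
Confirm numerically:
  x=-2.397: |R|=0.69231 <1
  x=-2.206: |R|=0.56361 <1
  x=-1.219: |R|=0.32135 <1
  x=-3.140: |R|=1.44531 >1
  x=-3.107: |R|=1.40335 >1
So |R|<1 on (-2.7500, 0).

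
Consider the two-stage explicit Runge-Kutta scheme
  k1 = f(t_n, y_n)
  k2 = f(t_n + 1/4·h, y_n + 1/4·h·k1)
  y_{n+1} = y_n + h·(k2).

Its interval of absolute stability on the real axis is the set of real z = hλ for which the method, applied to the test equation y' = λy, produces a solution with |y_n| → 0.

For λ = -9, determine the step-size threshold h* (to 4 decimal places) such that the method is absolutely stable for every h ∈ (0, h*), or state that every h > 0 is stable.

Set f=λy, z=hλ:
  k1=λy_n ⇒ h·k1=z·y_n;  k2=λ(1+1/4z)y_n ⇒ h·k2=z(1+1/4z)y_n
  y_{n+1}/y_n = 1 + z(1+1/4z) = 1 + z + 1/4z²
  R(z) = 1 + z + 1/4z².

Need |R(x)|<1, x<0.
x=-1.42: |R|=0.0841
R=1: x+1/4x²=0 ⇒ x=−4=-4.0000; min R=1−1/(4·1/4)=0.0000>−1
Confirm numerically:
  x=-3.436: |R|=0.51552 <1
  x=-2.518: |R|=0.06708 <1
  x=-1.713: |R|=0.02059 <1
  x=-4.245: |R|=1.26001 >1
  x=-4.082: |R|=1.08368 >1
Interval (-4.0000, 0).

(-4.0000,0); λ=-9 ⇒ h* = (4)/9 = 0.4444.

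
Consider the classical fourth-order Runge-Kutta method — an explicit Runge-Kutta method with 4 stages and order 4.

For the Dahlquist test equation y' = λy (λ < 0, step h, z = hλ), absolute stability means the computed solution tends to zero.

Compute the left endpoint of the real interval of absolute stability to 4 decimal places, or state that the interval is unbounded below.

Test eqn y'=λy, z=hλ:
  order 4, 4-stage ⇒ R(z)=1+z+z^2/2+z^3/6+z^4/24
  (e.g. R(-1.57)=0.27062, |R|=0.27062)

Solve |R(x)|<1 on ℝ⁻.
x=-1.57: |R|=0.2706
|R(-1.86)|=0.2960 |R(-0.51)|=0.6008
Bisect:
  x_lo=-3.5690 |R|=2.9835  x_hi=-0.2159 |R|=0.8058
  mid=-1.89243 |R|=0.30306 →hi
  mid=-2.73072 |R|=0.92079 →hi
  mid=-3.14986 |R|=1.70394 →lo
  mid=-2.94029 |R|=1.25997 →lo
  mid=-2.83550 |R|=1.07838 →lo
  mid=-2.78311 |R|=0.99672 →hi
  mid=-2.80931 |R|=1.03681 →lo
  ...
  [-2.78536,-2.78516] ⇒ x*=-2.7853
Interval (-2.7853, 0).

left endpoint -2.7853.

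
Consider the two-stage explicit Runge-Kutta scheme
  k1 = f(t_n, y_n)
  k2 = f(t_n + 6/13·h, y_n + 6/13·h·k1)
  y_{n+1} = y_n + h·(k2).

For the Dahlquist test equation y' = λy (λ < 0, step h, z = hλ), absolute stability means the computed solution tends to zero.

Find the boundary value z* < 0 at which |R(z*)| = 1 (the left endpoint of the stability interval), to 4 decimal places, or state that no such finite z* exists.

z* = -2.1667.

Set f=λy, z=hλ:
  k1=λy_n ⇒ h·k1=z·y_n;  k2=λ(1+6/13z)y_n ⇒ h·k2=z(1+6/13z)y_n
  y_{n+1}/y_n = 1 + z(1+6/13z) = 1 + z + 6/13z²
  ⇒ R(z) = 1 + z + 6/13z².

Need |R(x)|<1, x<0.
x=-0.42: |R|=0.6614
R=1: x+6/13x²=0 ⇒ x=−13/6=-2.1667; min R=1−1/(4·6/13)=0.4583>−1
Confirm numerically:
  x=-1.959: |R|=0.81224 <1
  x=-1.496: |R|=0.53693 <1
  x=-1.338: |R|=0.48827 <1
  x=-2.630: |R|=1.56242 >1
  x=-2.383: |R|=1.23793 >1
Interval (-2.1667, 0).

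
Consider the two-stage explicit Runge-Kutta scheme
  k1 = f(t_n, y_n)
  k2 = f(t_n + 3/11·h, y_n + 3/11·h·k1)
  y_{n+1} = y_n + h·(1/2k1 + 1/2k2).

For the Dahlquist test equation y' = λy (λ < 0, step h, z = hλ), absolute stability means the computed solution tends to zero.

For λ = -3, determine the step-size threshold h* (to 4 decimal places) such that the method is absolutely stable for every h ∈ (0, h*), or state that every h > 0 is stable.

With y'=λy (z=hλ):
  k1=λy_n ⇒ h·k1=z·y_n;  k2=λ(1+3/11z)y_n ⇒ h·k2=z(1+3/11z)y_n
  y_{n+1}/y_n = 1 + 1/2z + 1/2z(1+3/11z) = 1 + z + 3/22z²
  R(z) = 1 + z + 3/22z².

Boundary: |R(x)|=1, x<0.
x=-0.33: |R|=0.6848
R=1: x+3/22x²=0 ⇒ x=−22/3=-7.3333; min R=1−1/(4·3/22)=-0.8333>−1
Confirm numerically:
  x=-6.176: |R|=0.02531 <1
  x=-5.702: |R|=0.26844 <1
  x=-4.294: |R|=0.77967 <1
  x=-7.861: |R|=1.56563 >1
  x=-7.545: |R|=1.21778 >1
Interval (-7.3333, 0).

(-7.3333,0); λ=-3 ⇒ h* = (22/3)/3 = 2.4444.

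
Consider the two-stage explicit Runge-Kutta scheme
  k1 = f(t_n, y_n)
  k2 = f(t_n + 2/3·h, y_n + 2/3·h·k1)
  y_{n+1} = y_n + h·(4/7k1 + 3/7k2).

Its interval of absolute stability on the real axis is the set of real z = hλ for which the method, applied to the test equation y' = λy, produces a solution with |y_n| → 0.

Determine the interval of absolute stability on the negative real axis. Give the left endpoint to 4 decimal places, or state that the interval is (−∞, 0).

Set f=λy, z=hλ:
  k1=λy_n ⇒ h·k1=z·y_n;  k2=λ(1+2/3z)y_n ⇒ h·k2=z(1+2/3z)y_n
  y_{n+1}/y_n = 1 + 4/7z + 3/7z(1+2/3z) = 1 + z + 2/7z²
  so R(z) = 1 + z + 2/7z².

Find x<0 with |R(x)|<1.
x=-1.73: |R|=0.1251
R=1: x+2/7x²=0 ⇒ x=−7/2=-3.5000; min R=1−1/(4·2/7)=0.1250>−1
Confirm numerically:
  x=-3.125: |R|=0.66518 <1
  x=-2.276: |R|=0.20405 <1
  x=-1.595: |R|=0.13186 <1
  x=-3.785: |R|=1.30821 >1
  x=-3.606: |R|=1.10921 >1
Stable set (-3.5000, 0).

(-3.5000, 0).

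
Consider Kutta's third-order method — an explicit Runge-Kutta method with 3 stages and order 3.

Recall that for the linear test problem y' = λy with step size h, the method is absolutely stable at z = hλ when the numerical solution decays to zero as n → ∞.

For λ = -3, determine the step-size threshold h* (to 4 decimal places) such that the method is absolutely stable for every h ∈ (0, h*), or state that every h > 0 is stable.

(-2.5127,0); λ=-3 ⇒ h* = 0.8376.

With y'=λy (z=hλ):
  order 3, 3-stage ⇒ R(z)=1+z+z^2/2+z^3/6
  (e.g. R(-1.04)=0.31332, |R|=0.31332)

Boundary: |R(x)|=1, x<0.
x=-1.04: |R|=0.3133
|R(-2.81)|=1.5600 |R(-2.48)|=0.9470 |R(-1.75)|=0.1120
Bisect:
  x_lo=-2.8601 |R|=1.6694  x_hi=-0.1231 |R|=0.8842
  mid=-1.49159 |R|=0.06774 →hi
  mid=-2.17585 |R|=0.52556 →hi
  mid=-2.51799 |R|=1.00864 →lo
  mid=-2.34692 |R|=0.74739 →hi
  mid=-2.43245 |R|=0.87277 →hi
  mid=-2.47522 |R|=0.93936 →hi
  mid=-2.49660 |R|=0.97365 →hi
  mid=-2.50729 |R|=0.99106 →hi
  mid=-2.51264 |R|=0.99983 →hi
  mid=-2.51531 |R|=1.00423 →lo
  ...
  [-2.51281,-2.51264] ⇒ x*=-2.5127
Interval (-2.5127, 0).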